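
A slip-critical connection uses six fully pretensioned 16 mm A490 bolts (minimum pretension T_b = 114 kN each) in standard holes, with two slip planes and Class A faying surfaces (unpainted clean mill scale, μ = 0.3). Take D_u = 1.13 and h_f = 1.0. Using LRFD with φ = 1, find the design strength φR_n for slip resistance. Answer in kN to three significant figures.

R_n = μ · D_u · h_f · T_b · n_s · n_b = 0.3 × 1.13 × 1.0 × 114 × 2 × 6 = 463.8 kN.
Design strength φR_n = 1 × 463.8 = 464 kN.

464 kN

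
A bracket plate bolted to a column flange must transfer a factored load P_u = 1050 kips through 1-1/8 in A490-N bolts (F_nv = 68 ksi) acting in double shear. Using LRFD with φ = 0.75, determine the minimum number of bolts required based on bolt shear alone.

A_b = π·1.125²/4 = 0.994 in².
Per-bolt design strength φR_n = 0.75 × 68 × 0.994 × 2 = 101.4 kips.
n ≥ 1050 / 101.4 = 10.36 → use 11 bolts.

11 bolts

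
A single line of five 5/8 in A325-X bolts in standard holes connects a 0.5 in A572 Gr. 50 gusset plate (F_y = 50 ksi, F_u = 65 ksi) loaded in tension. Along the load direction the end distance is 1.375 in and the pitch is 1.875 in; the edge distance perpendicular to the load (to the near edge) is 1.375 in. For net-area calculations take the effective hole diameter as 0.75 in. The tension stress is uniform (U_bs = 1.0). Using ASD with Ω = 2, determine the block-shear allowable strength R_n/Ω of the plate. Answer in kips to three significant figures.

69.9 kips

Shear plane L_v = 1.375 + 4·1.875 = 8.875 in; A_gv = 8.875 × 0.5 = 4.438 in².
A_nv = (8.875 − 4.5·0.75) × 0.5 = 2.75 in².
A_nt = (1.375 − 0.5·0.75) × 0.5 = 0.5 in².
0.6 F_u A_nv = 107.2 kips; 0.6 F_y A_gv = 133.1 kips → shear rupture governs the shear term.
R_n = 107.2 + 1.0 × 65 × 0.5 = 139.8 kips.
Allowable strength R_n/Ω = 139.8 / 2 = 69.9 kips.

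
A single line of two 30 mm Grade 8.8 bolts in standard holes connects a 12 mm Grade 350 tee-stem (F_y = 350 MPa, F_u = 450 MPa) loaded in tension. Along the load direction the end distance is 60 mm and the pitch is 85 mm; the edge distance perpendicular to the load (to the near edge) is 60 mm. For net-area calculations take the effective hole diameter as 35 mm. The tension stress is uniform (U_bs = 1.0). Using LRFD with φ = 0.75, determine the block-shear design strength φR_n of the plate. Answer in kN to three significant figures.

Shear plane L_v = 60 + 1·85 = 145 mm; A_gv = 145 × 12 = 1740 mm².
A_nv = (145 − 1.5·35) × 12 = 1110 mm².
A_nt = (60 − 0.5·35) × 12 = 510 mm².
0.6 F_u A_nv = 299.7 kN; 0.6 F_y A_gv = 365.4 kN → shear rupture governs the shear term.
R_n = 299.7 + 1.0 × 450 × 510 / 1000 = 529.2 kN.
Design strength φR_n = 0.75 × 529.2 = 397 kN.

397 kN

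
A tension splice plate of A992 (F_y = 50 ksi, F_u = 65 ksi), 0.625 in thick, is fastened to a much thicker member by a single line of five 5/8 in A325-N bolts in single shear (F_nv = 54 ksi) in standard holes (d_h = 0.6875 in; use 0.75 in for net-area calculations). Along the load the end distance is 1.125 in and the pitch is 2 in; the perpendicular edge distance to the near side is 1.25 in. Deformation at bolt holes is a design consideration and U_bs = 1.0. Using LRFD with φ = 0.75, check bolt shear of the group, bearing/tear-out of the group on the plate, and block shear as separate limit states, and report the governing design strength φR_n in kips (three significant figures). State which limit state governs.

Bolt shear: A_b = π·0.625²/4 = 0.3068 in²; R_n = 54 × 0.3068 × 5 × 1 = 82.83 kips → 0.75 × 82.83 = 62.1 kips.
Bearing: edge l_c = 0.7812, r_n = 38.09 kips; interior l_c = 1.312, r_n = 60.94 kips; R_n = 38.09 + 4·60.94 = 281.8 kips → 211 kips.
Block shear: A_gv = 5.703, A_nv = 3.594, A_nt = 0.5469 in²; R_n = min(0.6F_uA_nv, 0.6F_yA_gv) + U_bs·F_u·A_nt = 175.7 kips → 132 kips.
Bolt shear governs: 62.1 kips.

62.1 kips (bolt shear governs)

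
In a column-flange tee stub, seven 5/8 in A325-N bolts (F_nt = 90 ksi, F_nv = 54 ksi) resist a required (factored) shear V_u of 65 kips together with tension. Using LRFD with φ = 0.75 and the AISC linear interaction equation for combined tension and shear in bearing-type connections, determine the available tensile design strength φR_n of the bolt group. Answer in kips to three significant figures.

80.1 kips

A_b = π·0.625²/4 = 0.3068 in²; f_rv = 65 / (7 × 0.3068) = 30.27 ksi.
F'_nt = 1.3 F_nt − (F_nt / φF_nv) f_rv = 1.3·90 − (90/(0.75·54))·30.27 = 49.74 ksi, capped at F_nt → F'_nt = 49.74 ksi.
R_n = F'_nt · A_b · n = 49.74 × 0.3068 × 7 = 106.8 kips.
Design strength φR_n = 0.75 × 106.8 = 80.1 kips.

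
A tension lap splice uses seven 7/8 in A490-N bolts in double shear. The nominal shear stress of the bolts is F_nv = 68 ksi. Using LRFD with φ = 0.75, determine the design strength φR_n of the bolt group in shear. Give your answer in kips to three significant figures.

429 kips

A_b = π × 0.875² / 4 = 0.6013 in².
R_n = F_nv · A_b · n · n_s = 68 × 0.6013 × 7 × 2 = 572.5 kips.
Design strength φR_n = 0.75 × 572.5 = 429 kips.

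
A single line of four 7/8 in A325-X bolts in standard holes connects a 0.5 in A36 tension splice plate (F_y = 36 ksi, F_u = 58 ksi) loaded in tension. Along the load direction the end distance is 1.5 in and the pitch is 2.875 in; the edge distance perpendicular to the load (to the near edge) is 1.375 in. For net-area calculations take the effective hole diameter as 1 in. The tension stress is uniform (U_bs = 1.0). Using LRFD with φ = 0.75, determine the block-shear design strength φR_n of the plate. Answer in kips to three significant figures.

Shear plane L_v = 1.5 + 3·2.875 = 10.12 in; A_gv = 10.12 × 0.5 = 5.062 in².
A_nv = (10.12 − 3.5·1) × 0.5 = 3.312 in².
A_nt = (1.375 − 0.5·1) × 0.5 = 0.4375 in².
0.6 F_u A_nv = 115.3 kips; 0.6 F_y A_gv = 109.3 kips → shear yielding governs the shear term.
R_n = 109.3 + 1.0 × 58 × 0.4375 = 134.7 kips.
Design strength φR_n = 0.75 × 134.7 = 101 kips.

101 kips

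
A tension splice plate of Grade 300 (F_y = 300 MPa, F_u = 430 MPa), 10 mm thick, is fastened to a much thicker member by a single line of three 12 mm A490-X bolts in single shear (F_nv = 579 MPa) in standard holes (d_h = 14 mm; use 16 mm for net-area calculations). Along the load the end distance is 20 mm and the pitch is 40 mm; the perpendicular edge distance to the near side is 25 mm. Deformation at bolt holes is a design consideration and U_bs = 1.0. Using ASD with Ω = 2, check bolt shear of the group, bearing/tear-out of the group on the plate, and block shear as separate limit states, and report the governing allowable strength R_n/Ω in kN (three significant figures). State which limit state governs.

98.2 kN (bolt shear governs)

Bolt shear: A_b = π·12²/4 = 113.1 mm²; R_n = 579 × 113.1 × 3 × 1 / 1000 = 196.5 kN → 196.5 / 2 = 98.2 kN.
Bearing: edge l_c = 13, r_n = 67.08 kN; interior l_c = 26, r_n = 123.8 kN; R_n = 67.08 + 2·123.8 = 314.8 kN → 157 kN.
Block shear: A_gv = 1000, A_nv = 600, A_nt = 170 mm²; R_n = min(0.6F_uA_nv, 0.6F_yA_gv) + U_bs·F_u·A_nt = 227.9 kN → 114 kN.
Bolt shear governs: 98.2 kN.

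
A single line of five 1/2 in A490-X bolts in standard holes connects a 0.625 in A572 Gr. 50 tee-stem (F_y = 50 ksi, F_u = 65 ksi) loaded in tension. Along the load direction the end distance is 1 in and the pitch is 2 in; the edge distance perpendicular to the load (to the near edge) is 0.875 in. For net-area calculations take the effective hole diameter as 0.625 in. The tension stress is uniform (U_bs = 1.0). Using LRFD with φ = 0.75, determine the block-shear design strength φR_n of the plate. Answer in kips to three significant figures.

Shear plane L_v = 1 + 4·2 = 9 in; A_gv = 9 × 0.625 = 5.625 in².
A_nv = (9 − 4.5·0.625) × 0.625 = 3.867 in².
A_nt = (0.875 − 0.5·0.625) × 0.625 = 0.3516 in².
0.6 F_u A_nv = 150.8 kips; 0.6 F_y A_gv = 168.8 kips → shear rupture governs the shear term.
R_n = 150.8 + 1.0 × 65 × 0.3516 = 173.7 kips.
Design strength φR_n = 0.75 × 173.7 = 130 kips.

130 kips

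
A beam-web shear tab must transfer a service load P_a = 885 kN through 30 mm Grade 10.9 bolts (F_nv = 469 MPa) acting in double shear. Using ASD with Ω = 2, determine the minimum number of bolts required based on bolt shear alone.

A_b = π·30²/4 = 706.9 mm².
Per-bolt allowable strength R_n/Ω = 469 × 706.9 × 2 / 1000 / 2 = 331.5 kN.
n ≥ 885 / 331.5 = 2.67 → use 3 bolts.

3 bolts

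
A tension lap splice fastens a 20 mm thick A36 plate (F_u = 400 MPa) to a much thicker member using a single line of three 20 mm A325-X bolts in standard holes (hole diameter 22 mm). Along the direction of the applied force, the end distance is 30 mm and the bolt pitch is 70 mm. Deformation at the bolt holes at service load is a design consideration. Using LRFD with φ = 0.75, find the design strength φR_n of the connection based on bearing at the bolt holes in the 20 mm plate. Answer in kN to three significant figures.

713 kN

Per bolt r_n = 1.2 l_c t F_u ≤ 2.4 d t F_u; upper limit = 2.4 × 20 × 20 × 400 / 1000 = 384 kN.
Edge bolt: l_c = 30 − 22/2 = 19 mm → 1.2 × 19 × 20 × 400 / 1000 = 182.4 → r_n = 182.4 kN.
Interior bolts: l_c = 70 − 22 = 48 mm → 1.2 × 48 × 20 × 400 / 1000 = 460.8 → r_n = 384 kN.
R_n = 1 × 182.4 + 2 × 384 = 950.4 kN.
Design strength φR_n = 0.75 × 950.4 = 713 kN.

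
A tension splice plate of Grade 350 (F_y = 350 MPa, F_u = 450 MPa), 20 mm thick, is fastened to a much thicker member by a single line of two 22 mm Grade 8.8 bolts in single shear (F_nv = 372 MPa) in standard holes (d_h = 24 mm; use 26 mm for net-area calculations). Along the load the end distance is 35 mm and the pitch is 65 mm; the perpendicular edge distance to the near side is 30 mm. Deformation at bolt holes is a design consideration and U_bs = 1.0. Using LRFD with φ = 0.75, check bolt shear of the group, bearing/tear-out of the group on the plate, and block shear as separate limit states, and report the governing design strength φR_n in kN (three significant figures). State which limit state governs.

212 kN (bolt shear governs)

Bolt shear: A_b = π·22²/4 = 380.1 mm²; R_n = 372 × 380.1 × 2 × 1 / 1000 = 282.8 kN → 0.75 × 282.8 = 212 kN.
Bearing: edge l_c = 23, r_n = 248.4 kN; interior l_c = 41, r_n = 442.8 kN; R_n = 248.4 + 1·442.8 = 691.2 kN → 518 kN.
Block shear: A_gv = 2000, A_nv = 1220, A_nt = 340 mm²; R_n = min(0.6F_uA_nv, 0.6F_yA_gv) + U_bs·F_u·A_nt = 482.4 kN → 362 kN.
Bolt shear governs: 212 kN.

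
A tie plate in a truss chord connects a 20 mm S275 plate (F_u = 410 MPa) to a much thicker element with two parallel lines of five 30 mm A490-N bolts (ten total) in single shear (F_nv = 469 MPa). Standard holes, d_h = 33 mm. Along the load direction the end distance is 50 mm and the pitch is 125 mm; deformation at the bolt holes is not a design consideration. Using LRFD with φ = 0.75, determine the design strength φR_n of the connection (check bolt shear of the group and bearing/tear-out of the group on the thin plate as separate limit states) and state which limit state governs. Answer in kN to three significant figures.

Bolt shear: A_b = π·30²/4 = 706.9 mm²; R_n = 469 × 706.9 × 10 × 1 / 1000 = 3315 kN → 0.75 × 3315 = 2490 kN.
Bearing (1.5 l_c t F_u ≤ 3.0 d t F_u): upper limit = 3.0·30·20·410 / 1000 = 738 kN.
  Edge l_c = 50 − 33/2 = 33.5 → r_n = 412.1 kN; interior l_c = 125 − 33 = 92 → r_n = 738 kN.
  R_n,bearing = 2·412.1 + 8·738 = 6728 kN → 0.75 × 6728 = 5050 kN.
Bolt shear governs: 2490 kN.

2490 kN (bolt shear governs)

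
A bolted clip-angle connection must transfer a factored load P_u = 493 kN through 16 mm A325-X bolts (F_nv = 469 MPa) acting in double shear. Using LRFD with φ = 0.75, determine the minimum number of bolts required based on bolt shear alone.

4 bolts

A_b = π·16²/4 = 201.1 mm².
Per-bolt design strength φR_n = 0.75 × 469 × 201.1 × 2 / 1000 = 141.4 kN.
n ≥ 493 / 141.4 = 3.485 → use 4 bolts.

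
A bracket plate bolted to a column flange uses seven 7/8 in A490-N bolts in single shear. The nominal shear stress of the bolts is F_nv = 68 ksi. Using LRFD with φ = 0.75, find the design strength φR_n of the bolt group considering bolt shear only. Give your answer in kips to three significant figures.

A_b = π × 0.875² / 4 = 0.6013 in².
R_n = F_nv · A_b · n · n_s = 68 × 0.6013 × 7 × 1 = 286.2 kips.
Design strength φR_n = 0.75 × 286.2 = 215 kips.

215 kips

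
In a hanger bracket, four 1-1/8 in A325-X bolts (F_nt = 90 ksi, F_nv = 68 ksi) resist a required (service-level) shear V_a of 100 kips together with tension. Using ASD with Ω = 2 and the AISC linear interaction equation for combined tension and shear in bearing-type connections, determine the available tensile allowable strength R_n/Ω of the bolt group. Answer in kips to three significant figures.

A_b = π·1.125²/4 = 0.994 in²; f_rv = 100 / (4 × 0.994) = 25.15 ksi.
F'_nt = 1.3 F_nt − (Ω F_nt / F_nv) f_rv = 1.3·90 − (2·90/68)·25.15 = 50.43 ksi, capped at F_nt → F'_nt = 50.43 ksi.
R_n = F'_nt · A_b · n = 50.43 × 0.994 × 4 = 200.5 kips.
Allowable strength R_n/Ω = 200.5 / 2 = 100 kips.

100 kips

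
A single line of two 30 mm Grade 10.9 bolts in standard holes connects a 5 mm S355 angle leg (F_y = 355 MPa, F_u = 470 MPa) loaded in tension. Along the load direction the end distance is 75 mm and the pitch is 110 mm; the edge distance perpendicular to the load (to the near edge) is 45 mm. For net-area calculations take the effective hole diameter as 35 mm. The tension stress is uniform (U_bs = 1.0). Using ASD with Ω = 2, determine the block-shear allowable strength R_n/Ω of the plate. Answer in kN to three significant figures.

126 kN

Shear plane L_v = 75 + 1·110 = 185 mm; A_gv = 185 × 5 = 925 mm².
A_nv = (185 − 1.5·35) × 5 = 662.5 mm².
A_nt = (45 − 0.5·35) × 5 = 137.5 mm².
0.6 F_u A_nv = 186.8 kN; 0.6 F_y A_gv = 197 kN → shear rupture governs the shear term.
R_n = 186.8 + 1.0 × 470 × 137.5 / 1000 = 251.5 kN.
Allowable strength R_n/Ω = 251.5 / 2 = 126 kN.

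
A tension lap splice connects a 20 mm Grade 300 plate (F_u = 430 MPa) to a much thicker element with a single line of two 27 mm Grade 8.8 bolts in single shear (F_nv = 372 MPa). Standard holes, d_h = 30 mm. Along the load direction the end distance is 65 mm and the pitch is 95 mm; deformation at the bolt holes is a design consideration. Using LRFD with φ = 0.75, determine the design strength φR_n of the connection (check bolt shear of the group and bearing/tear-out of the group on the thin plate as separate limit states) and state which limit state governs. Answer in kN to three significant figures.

Bolt shear: A_b = π·27²/4 = 572.6 mm²; R_n = 372 × 572.6 × 2 × 1 / 1000 = 426 kN → 0.75 × 426 = 319 kN.
Bearing (1.2 l_c t F_u ≤ 2.4 d t F_u): upper limit = 2.4·27·20·430 / 1000 = 557.3 kN.
  Edge l_c = 65 − 30/2 = 50 → r_n = 516 kN; interior l_c = 95 − 30 = 65 → r_n = 557.3 kN.
  R_n,bearing = 1·516 + 1·557.3 = 1073 kN → 0.75 × 1073 = 805 kN.
Bolt shear governs: 319 kN.

319 kN (bolt shear governs)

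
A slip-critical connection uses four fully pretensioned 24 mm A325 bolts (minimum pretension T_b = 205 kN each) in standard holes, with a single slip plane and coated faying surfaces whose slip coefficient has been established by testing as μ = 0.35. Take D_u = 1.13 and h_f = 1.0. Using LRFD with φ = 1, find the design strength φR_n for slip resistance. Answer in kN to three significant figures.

324 kN

R_n = μ · D_u · h_f · T_b · n_s · n_b = 0.35 × 1.13 × 1.0 × 205 × 1 × 4 = 324.3 kN.
Design strength φR_n = 1 × 324.3 = 324 kN.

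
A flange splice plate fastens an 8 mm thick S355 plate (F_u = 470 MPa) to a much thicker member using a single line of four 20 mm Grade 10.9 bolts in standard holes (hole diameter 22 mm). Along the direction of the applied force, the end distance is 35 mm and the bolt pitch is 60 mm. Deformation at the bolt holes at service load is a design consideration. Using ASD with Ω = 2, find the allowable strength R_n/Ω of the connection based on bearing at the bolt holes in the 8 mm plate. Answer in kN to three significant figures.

311 kN

Per bolt r_n = 1.2 l_c t F_u ≤ 2.4 d t F_u; upper limit = 2.4 × 20 × 8 × 470 / 1000 = 180.5 kN.
Edge bolt: l_c = 35 − 22/2 = 24 mm → 1.2 × 24 × 8 × 470 / 1000 = 108.3 → r_n = 108.3 kN.
Interior bolts: l_c = 60 − 22 = 38 mm → 1.2 × 38 × 8 × 470 / 1000 = 171.5 → r_n = 171.5 kN.
R_n = 1 × 108.3 + 3 × 171.5 = 622.7 kN.
Allowable strength R_n/Ω = 622.7 / 2 = 311 kN.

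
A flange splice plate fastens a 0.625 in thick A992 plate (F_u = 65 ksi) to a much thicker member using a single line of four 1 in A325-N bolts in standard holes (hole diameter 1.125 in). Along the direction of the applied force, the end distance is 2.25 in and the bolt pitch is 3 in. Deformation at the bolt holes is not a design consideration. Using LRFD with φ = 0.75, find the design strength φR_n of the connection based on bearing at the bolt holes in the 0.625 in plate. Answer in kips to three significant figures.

334 kips

Per bolt r_n = 1.5 l_c t F_u ≤ 3.0 d t F_u; upper limit = 3.0 × 1 × 0.625 × 65 = 121.9 kips.
Edge bolt: l_c = 2.25 − 1.125/2 = 1.688 in → 1.5 × 1.688 × 0.625 × 65 = 102.8 → r_n = 102.8 kips.
Interior bolts: l_c = 3 − 1.125 = 1.875 in → 1.5 × 1.875 × 0.625 × 65 = 114.3 → r_n = 114.3 kips.
R_n = 1 × 102.8 + 3 × 114.3 = 445.6 kips.
Design strength φR_n = 0.75 × 445.6 = 334 kips.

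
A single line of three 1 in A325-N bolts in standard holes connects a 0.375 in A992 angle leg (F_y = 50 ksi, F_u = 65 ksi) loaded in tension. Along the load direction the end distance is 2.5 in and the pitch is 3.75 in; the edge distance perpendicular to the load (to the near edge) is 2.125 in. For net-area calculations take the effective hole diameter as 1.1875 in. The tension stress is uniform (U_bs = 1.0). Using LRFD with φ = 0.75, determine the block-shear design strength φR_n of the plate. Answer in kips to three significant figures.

Shear plane L_v = 2.5 + 2·3.75 = 10 in; A_gv = 10 × 0.375 = 3.75 in².
A_nv = (10 − 2.5·1.1875) × 0.375 = 2.637 in².
A_nt = (2.125 − 0.5·1.1875) × 0.375 = 0.5742 in².
0.6 F_u A_nv = 102.8 kips; 0.6 F_y A_gv = 112.5 kips → shear rupture governs the shear term.
R_n = 102.8 + 1.0 × 65 × 0.5742 = 140.2 kips.
Design strength φR_n = 0.75 × 140.2 = 105 kips.

105 kips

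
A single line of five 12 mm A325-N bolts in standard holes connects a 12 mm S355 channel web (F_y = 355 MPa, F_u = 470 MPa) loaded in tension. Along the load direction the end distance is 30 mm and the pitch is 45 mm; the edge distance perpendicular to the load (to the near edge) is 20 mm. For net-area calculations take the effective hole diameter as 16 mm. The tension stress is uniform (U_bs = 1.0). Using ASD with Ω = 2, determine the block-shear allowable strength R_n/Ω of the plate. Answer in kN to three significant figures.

267 kN

Shear plane L_v = 30 + 4·45 = 210 mm; A_gv = 210 × 12 = 2520 mm².
A_nv = (210 − 4.5·16) × 12 = 1656 mm².
A_nt = (20 − 0.5·16) × 12 = 144 mm².
0.6 F_u A_nv = 467 kN; 0.6 F_y A_gv = 536.8 kN → shear rupture governs the shear term.
R_n = 467 + 1.0 × 470 × 144 / 1000 = 534.7 kN.
Allowable strength R_n/Ω = 534.7 / 2 = 267 kN.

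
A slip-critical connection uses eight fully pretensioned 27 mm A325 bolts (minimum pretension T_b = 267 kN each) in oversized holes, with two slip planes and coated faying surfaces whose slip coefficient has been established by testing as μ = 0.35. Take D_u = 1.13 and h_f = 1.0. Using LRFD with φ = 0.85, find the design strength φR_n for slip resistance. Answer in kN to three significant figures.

R_n = μ · D_u · h_f · T_b · n_s · n_b = 0.35 × 1.13 × 1.0 × 267 × 2 × 8 = 1690 kN.
Design strength φR_n = 0.85 × 1690 = 1440 kN.

1440 kN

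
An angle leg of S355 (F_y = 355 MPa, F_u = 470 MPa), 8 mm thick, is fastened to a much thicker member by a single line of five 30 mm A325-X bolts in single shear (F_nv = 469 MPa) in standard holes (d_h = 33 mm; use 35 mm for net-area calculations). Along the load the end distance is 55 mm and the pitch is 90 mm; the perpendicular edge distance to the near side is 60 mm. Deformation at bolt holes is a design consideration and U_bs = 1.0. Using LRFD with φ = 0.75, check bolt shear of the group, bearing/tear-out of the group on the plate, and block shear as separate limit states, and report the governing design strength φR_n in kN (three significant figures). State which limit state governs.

556 kN (block shear governs)

Bolt shear: A_b = π·30²/4 = 706.9 mm²; R_n = 469 × 706.9 × 5 × 1 / 1000 = 1658 kN → 0.75 × 1658 = 1240 kN.
Bearing: edge l_c = 38.5, r_n = 173.7 kN; interior l_c = 57, r_n = 257.2 kN; R_n = 173.7 + 4·257.2 = 1202 kN → 902 kN.
Block shear: A_gv = 3320, A_nv = 2060, A_nt = 340 mm²; R_n = min(0.6F_uA_nv, 0.6F_yA_gv) + U_bs·F_u·A_nt = 740.7 kN → 556 kN.
Block shear governs: 556 kN.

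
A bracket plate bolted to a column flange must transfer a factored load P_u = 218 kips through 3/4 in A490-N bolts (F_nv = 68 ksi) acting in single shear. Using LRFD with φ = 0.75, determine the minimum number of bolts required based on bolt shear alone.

10 bolts

A_b = π·0.75²/4 = 0.4418 in².
Per-bolt design strength φR_n = 0.75 × 68 × 0.4418 × 1 = 22.53 kips.
n ≥ 218 / 22.53 = 9.676 → use 10 bolts.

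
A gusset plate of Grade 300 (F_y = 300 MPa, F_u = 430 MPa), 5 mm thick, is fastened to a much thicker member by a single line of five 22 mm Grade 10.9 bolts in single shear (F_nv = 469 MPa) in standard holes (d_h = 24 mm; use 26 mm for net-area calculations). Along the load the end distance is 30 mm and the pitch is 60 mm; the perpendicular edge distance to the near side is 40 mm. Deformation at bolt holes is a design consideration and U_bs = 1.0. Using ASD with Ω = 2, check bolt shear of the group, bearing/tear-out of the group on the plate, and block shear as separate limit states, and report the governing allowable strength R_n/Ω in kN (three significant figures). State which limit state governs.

128 kN (block shear governs)

Bolt shear: A_b = π·22²/4 = 380.1 mm²; R_n = 469 × 380.1 × 5 × 1 / 1000 = 891.4 kN → 891.4 / 2 = 446 kN.
Bearing: edge l_c = 18, r_n = 46.44 kN; interior l_c = 36, r_n = 92.88 kN; R_n = 46.44 + 4·92.88 = 418 kN → 209 kN.
Block shear: A_gv = 1350, A_nv = 765, A_nt = 135 mm²; R_n = min(0.6F_uA_nv, 0.6F_yA_gv) + U_bs·F_u·A_nt = 255.4 kN → 128 kN.
Block shear governs: 128 kN.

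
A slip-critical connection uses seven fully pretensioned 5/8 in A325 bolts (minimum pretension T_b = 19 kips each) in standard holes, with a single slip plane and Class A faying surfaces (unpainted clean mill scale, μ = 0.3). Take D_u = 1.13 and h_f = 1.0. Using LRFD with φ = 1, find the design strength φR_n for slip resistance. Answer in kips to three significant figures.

45.1 kips

R_n = μ · D_u · h_f · T_b · n_s · n_b = 0.3 × 1.13 × 1.0 × 19 × 1 × 7 = 45.09 kips.
Design strength φR_n = 1 × 45.09 = 45.1 kips.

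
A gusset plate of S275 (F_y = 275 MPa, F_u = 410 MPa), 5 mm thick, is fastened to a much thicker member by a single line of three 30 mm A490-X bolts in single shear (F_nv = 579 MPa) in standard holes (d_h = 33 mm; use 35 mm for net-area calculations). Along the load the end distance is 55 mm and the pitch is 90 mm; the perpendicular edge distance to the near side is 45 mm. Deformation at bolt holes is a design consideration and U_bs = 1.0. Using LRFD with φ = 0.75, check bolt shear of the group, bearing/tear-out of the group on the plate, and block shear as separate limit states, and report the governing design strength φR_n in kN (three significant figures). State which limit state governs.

Bolt shear: A_b = π·30²/4 = 706.9 mm²; R_n = 579 × 706.9 × 3 × 1 / 1000 = 1228 kN → 0.75 × 1228 = 921 kN.
Bearing: edge l_c = 38.5, r_n = 94.71 kN; interior l_c = 57, r_n = 140.2 kN; R_n = 94.71 + 2·140.2 = 375.1 kN → 281 kN.
Block shear: A_gv = 1175, A_nv = 737.5, A_nt = 137.5 mm²; R_n = min(0.6F_uA_nv, 0.6F_yA_gv) + U_bs·F_u·A_nt = 237.8 kN → 178 kN.
Block shear governs: 178 kN.

178 kN (block shear governs)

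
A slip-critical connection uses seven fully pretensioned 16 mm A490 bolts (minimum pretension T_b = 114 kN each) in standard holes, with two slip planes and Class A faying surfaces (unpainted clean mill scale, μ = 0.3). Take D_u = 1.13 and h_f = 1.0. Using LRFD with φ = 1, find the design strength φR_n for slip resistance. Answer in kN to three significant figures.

R_n = μ · D_u · h_f · T_b · n_s · n_b = 0.3 × 1.13 × 1.0 × 114 × 2 × 7 = 541 kN.
Design strength φR_n = 1 × 541 = 541 kN.

541 kN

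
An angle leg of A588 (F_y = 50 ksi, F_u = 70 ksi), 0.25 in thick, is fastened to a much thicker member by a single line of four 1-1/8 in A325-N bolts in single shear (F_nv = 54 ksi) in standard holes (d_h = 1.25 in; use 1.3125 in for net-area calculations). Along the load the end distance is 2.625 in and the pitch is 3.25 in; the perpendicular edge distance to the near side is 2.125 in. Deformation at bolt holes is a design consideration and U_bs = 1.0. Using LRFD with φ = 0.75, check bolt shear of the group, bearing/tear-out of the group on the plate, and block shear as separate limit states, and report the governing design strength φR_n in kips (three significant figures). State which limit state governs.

80.6 kips (block shear governs)

Bolt shear: A_b = π·1.125²/4 = 0.994 in²; R_n = 54 × 0.994 × 4 × 1 = 214.7 kips → 0.75 × 214.7 = 161 kips.
Bearing: edge l_c = 2, r_n = 42 kips; interior l_c = 2, r_n = 42 kips; R_n = 42 + 3·42 = 168 kips → 126 kips.
Block shear: A_gv = 3.094, A_nv = 1.945, A_nt = 0.3672 in²; R_n = min(0.6F_uA_nv, 0.6F_yA_gv) + U_bs·F_u·A_nt = 107.4 kips → 80.6 kips.
Block shear governs: 80.6 kips.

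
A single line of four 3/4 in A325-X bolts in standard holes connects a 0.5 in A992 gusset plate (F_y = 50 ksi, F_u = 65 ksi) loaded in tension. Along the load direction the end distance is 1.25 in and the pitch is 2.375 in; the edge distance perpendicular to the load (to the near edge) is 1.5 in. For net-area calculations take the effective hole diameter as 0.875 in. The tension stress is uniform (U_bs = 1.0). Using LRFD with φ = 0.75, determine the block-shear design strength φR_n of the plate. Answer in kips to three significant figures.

104 kips

Shear plane L_v = 1.25 + 3·2.375 = 8.375 in; A_gv = 8.375 × 0.5 = 4.188 in².
A_nv = (8.375 − 3.5·0.875) × 0.5 = 2.656 in².
A_nt = (1.5 − 0.5·0.875) × 0.5 = 0.5312 in².
0.6 F_u A_nv = 103.6 kips; 0.6 F_y A_gv = 125.6 kips → shear rupture governs the shear term.
R_n = 103.6 + 1.0 × 65 × 0.5312 = 138.1 kips.
Design strength φR_n = 0.75 × 138.1 = 104 kips.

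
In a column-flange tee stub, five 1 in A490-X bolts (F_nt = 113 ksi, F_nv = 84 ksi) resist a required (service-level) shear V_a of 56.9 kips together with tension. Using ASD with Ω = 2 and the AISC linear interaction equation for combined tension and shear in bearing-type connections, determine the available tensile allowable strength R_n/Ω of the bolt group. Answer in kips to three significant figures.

212 kips

A_b = π·1²/4 = 0.7854 in²; f_rv = 56.9 / (5 × 0.7854) = 14.49 ksi.
F'_nt = 1.3 F_nt − (Ω F_nt / F_nv) f_rv = 1.3·113 − (2·113/84)·14.49 = 107.9 ksi, capped at F_nt → F'_nt = 107.9 ksi.
R_n = F'_nt · A_b · n = 107.9 × 0.7854 × 5 = 423.8 kips.
Allowable strength R_n/Ω = 423.8 / 2 = 212 kips.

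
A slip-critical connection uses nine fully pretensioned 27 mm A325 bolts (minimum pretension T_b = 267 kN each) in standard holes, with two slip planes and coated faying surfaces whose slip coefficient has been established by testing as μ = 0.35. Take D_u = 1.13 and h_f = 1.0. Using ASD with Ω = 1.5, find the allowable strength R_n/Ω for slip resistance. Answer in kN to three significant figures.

1270 kN

R_n = μ · D_u · h_f · T_b · n_s · n_b = 0.35 × 1.13 × 1.0 × 267 × 2 × 9 = 1901 kN.
Allowable strength R_n/Ω = 1901 / 1.5 = 1270 kN.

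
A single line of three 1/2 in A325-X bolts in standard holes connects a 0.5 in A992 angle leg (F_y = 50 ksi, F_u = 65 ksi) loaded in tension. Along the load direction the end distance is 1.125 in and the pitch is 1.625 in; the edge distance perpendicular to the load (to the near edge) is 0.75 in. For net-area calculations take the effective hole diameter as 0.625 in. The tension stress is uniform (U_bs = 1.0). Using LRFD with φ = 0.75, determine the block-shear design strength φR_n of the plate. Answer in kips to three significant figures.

Shear plane L_v = 1.125 + 2·1.625 = 4.375 in; A_gv = 4.375 × 0.5 = 2.188 in².
A_nv = (4.375 − 2.5·0.625) × 0.5 = 1.406 in².
A_nt = (0.75 − 0.5·0.625) × 0.5 = 0.2188 in².
0.6 F_u A_nv = 54.84 kips; 0.6 F_y A_gv = 65.62 kips → shear rupture governs the shear term.
R_n = 54.84 + 1.0 × 65 × 0.2188 = 69.06 kips.
Design strength φR_n = 0.75 × 69.06 = 51.8 kips.

51.8 kips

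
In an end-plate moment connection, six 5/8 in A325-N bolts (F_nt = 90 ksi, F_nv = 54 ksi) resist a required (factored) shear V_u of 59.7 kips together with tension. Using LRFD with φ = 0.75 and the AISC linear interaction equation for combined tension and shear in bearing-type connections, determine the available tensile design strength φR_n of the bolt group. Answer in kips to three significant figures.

A_b = π·0.625²/4 = 0.3068 in²; f_rv = 59.7 / (6 × 0.3068) = 32.43 ksi.
F'_nt = 1.3 F_nt − (F_nt / φF_nv) f_rv = 1.3·90 − (90/(0.75·54))·32.43 = 44.93 ksi, capped at F_nt → F'_nt = 44.93 ksi.
R_n = F'_nt · A_b · n = 44.93 × 0.3068 × 6 = 82.7 kips.
Design strength φR_n = 0.75 × 82.7 = 62 kips.

62 kips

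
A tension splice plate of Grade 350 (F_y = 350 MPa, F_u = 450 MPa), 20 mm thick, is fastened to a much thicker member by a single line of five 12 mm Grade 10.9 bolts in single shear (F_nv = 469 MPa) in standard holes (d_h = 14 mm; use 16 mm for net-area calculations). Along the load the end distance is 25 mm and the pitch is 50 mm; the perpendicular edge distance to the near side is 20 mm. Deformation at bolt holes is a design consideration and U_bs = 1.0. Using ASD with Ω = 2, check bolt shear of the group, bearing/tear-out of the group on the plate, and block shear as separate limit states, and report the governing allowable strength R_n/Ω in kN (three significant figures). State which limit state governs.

Bolt shear: A_b = π·12²/4 = 113.1 mm²; R_n = 469 × 113.1 × 5 × 1 / 1000 = 265.2 kN → 265.2 / 2 = 133 kN.
Bearing: edge l_c = 18, r_n = 194.4 kN; interior l_c = 36, r_n = 259.2 kN; R_n = 194.4 + 4·259.2 = 1231 kN → 616 kN.
Block shear: A_gv = 4500, A_nv = 3060, A_nt = 240 mm²; R_n = min(0.6F_uA_nv, 0.6F_yA_gv) + U_bs·F_u·A_nt = 934.2 kN → 467 kN.
Bolt shear governs: 133 kN.

133 kN (bolt shear governs)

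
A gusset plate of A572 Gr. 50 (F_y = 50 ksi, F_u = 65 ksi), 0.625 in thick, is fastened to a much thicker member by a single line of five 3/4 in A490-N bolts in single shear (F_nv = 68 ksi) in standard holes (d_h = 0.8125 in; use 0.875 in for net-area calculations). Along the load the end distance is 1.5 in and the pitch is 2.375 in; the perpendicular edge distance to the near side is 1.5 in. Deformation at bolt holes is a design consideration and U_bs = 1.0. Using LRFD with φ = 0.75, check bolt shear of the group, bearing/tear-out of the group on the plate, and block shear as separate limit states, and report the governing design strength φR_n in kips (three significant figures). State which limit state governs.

Bolt shear: A_b = π·0.75²/4 = 0.4418 in²; R_n = 68 × 0.4418 × 5 × 1 = 150.2 kips → 0.75 × 150.2 = 113 kips.
Bearing: edge l_c = 1.094, r_n = 53.32 kips; interior l_c = 1.562, r_n = 73.12 kips; R_n = 53.32 + 4·73.12 = 345.8 kips → 259 kips.
Block shear: A_gv = 6.875, A_nv = 4.414, A_nt = 0.6641 in²; R_n = min(0.6F_uA_nv, 0.6F_yA_gv) + U_bs·F_u·A_nt = 215.3 kips → 161 kips.
Bolt shear governs: 113 kips.

113 kips (bolt shear governs)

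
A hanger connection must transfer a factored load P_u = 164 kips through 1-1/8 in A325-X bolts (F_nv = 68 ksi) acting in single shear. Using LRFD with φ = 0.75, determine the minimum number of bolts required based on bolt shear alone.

4 bolts

A_b = π·1.125²/4 = 0.994 in².
Per-bolt design strength φR_n = 0.75 × 68 × 0.994 × 1 = 50.69 kips.
n ≥ 164 / 50.69 = 3.235 → use 4 bolts.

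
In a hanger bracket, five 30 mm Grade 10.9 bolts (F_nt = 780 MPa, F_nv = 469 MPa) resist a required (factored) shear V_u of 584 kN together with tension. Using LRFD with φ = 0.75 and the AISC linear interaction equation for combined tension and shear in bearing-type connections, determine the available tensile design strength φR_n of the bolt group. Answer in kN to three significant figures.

A_b = π·30²/4 = 706.9 mm²; f_rv = 584 × 1000 / (5 × 706.9) = 165.2 MPa.
F'_nt = 1.3 F_nt − (F_nt / φF_nv) f_rv = 1.3·780 − (780/(0.75·469))·165.2 = 647.6 MPa, capped at F_nt → F'_nt = 647.6 MPa.
R_n = F'_nt · A_b · n = 647.6 × 706.9 × 5 / 1000 = 2289 kN.
Design strength φR_n = 0.75 × 2289 = 1720 kN.

1720 kN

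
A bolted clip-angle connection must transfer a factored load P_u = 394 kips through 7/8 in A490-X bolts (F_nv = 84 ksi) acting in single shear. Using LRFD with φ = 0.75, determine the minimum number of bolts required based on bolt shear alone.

11 bolts

A_b = π·0.875²/4 = 0.6013 in².
Per-bolt design strength φR_n = 0.75 × 84 × 0.6013 × 1 = 37.88 kips.
n ≥ 394 / 37.88 = 10.4 → use 11 bolts.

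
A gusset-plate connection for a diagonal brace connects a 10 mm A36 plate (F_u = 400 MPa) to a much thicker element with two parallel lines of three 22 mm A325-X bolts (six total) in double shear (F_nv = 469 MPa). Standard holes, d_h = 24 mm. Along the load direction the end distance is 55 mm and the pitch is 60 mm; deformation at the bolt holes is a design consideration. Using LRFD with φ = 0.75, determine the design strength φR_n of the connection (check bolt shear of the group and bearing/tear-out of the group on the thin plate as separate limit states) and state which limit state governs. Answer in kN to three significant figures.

828 kN (bearing governs)

Bolt shear: A_b = π·22²/4 = 380.1 mm²; R_n = 469 × 380.1 × 6 × 2 / 1000 = 2139 kN → 0.75 × 2139 = 1600 kN.
Bearing (1.2 l_c t F_u ≤ 2.4 d t F_u): upper limit = 2.4·22·10·400 / 1000 = 211.2 kN.
  Edge l_c = 55 − 24/2 = 43 → r_n = 206.4 kN; interior l_c = 60 − 24 = 36 → r_n = 172.8 kN.
  R_n,bearing = 2·206.4 + 4·172.8 = 1104 kN → 0.75 × 1104 = 828 kN.
Bearing governs: 828 kN.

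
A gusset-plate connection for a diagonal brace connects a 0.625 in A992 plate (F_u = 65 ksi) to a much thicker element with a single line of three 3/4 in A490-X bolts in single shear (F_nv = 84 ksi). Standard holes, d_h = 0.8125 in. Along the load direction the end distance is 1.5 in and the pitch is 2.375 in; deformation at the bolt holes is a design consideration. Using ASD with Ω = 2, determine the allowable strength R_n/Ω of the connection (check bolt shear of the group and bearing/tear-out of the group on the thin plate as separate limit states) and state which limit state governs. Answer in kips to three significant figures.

Bolt shear: A_b = π·0.75²/4 = 0.4418 in²; R_n = 84 × 0.4418 × 3 × 1 = 111.3 kips → 111.3 / 2 = 55.7 kips.
Bearing (1.2 l_c t F_u ≤ 2.4 d t F_u): upper limit = 2.4·0.75·0.625·65 = 73.12 kips.
  Edge l_c = 1.5 − 0.8125/2 = 1.094 → r_n = 53.32 kips; interior l_c = 2.375 − 0.8125 = 1.562 → r_n = 73.12 kips.
  R_n,bearing = 1·53.32 + 2·73.12 = 199.6 kips → 199.6 / 2 = 99.8 kips.
Bolt shear governs: 55.7 kips.

55.7 kips (bolt shear governs)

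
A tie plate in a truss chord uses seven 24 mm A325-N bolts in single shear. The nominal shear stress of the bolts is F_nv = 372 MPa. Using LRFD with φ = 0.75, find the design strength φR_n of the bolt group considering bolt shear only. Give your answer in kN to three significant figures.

884 kN

A_b = π × 24² / 4 = 452.4 mm².
R_n = F_nv · A_b · n · n_s = 372 × 452.4 × 7 × 1 / 1000 = 1178 kN.
Design strength φR_n = 0.75 × 1178 = 884 kN.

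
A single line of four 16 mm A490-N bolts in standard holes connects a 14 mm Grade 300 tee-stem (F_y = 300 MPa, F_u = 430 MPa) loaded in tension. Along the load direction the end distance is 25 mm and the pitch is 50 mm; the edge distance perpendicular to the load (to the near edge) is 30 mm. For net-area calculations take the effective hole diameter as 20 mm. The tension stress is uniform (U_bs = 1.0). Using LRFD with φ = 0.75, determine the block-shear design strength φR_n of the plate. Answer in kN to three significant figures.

Shear plane L_v = 25 + 3·50 = 175 mm; A_gv = 175 × 14 = 2450 mm².
A_nv = (175 − 3.5·20) × 14 = 1470 mm².
A_nt = (30 − 0.5·20) × 14 = 280 mm².
0.6 F_u A_nv = 379.3 kN; 0.6 F_y A_gv = 441 kN → shear rupture governs the shear term.
R_n = 379.3 + 1.0 × 430 × 280 / 1000 = 499.7 kN.
Design strength φR_n = 0.75 × 499.7 = 375 kN.

375 kN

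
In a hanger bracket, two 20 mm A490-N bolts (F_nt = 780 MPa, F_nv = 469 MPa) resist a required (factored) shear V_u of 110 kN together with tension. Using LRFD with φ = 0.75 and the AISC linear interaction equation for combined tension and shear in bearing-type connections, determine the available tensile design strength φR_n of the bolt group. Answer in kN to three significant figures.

A_b = π·20²/4 = 314.2 mm²; f_rv = 110 × 1000 / (2 × 314.2) = 175.1 MPa.
F'_nt = 1.3 F_nt − (F_nt / φF_nv) f_rv = 1.3·780 − (780/(0.75·469))·175.1 = 625.8 MPa, capped at F_nt → F'_nt = 625.8 MPa.
R_n = F'_nt · A_b · n = 625.8 × 314.2 × 2 / 1000 = 393.2 kN.
Design strength φR_n = 0.75 × 393.2 = 295 kN.

295 kN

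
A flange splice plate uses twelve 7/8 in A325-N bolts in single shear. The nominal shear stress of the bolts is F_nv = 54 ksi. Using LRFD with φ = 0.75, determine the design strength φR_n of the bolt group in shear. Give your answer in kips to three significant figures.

292 kips

A_b = π × 0.875² / 4 = 0.6013 in².
R_n = F_nv · A_b · n · n_s = 54 × 0.6013 × 12 × 1 = 389.7 kips.
Design strength φR_n = 0.75 × 389.7 = 292 kips.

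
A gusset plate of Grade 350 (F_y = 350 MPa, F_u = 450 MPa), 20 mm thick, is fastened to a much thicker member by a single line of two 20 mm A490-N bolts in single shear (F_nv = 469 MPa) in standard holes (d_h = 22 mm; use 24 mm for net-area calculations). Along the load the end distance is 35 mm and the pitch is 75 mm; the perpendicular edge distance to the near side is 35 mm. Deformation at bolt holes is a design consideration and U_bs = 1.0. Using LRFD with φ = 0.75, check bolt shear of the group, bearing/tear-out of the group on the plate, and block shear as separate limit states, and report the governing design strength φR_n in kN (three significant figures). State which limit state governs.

Bolt shear: A_b = π·20²/4 = 314.2 mm²; R_n = 469 × 314.2 × 2 × 1 / 1000 = 294.7 kN → 0.75 × 294.7 = 221 kN.
Bearing: edge l_c = 24, r_n = 259.2 kN; interior l_c = 53, r_n = 432 kN; R_n = 259.2 + 1·432 = 691.2 kN → 518 kN.
Block shear: A_gv = 2200, A_nv = 1480, A_nt = 460 mm²; R_n = min(0.6F_uA_nv, 0.6F_yA_gv) + U_bs·F_u·A_nt = 606.6 kN → 455 kN.
Bolt shear governs: 221 kN.

221 kN (bolt shear governs)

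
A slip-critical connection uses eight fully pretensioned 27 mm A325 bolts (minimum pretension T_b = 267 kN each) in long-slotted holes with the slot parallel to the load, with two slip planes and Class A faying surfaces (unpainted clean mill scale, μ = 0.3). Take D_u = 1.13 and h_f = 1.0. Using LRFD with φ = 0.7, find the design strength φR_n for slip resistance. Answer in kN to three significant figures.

R_n = μ · D_u · h_f · T_b · n_s · n_b = 0.3 × 1.13 × 1.0 × 267 × 2 × 8 = 1448 kN.
Design strength φR_n = 0.7 × 1448 = 1010 kN.

1010 kN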